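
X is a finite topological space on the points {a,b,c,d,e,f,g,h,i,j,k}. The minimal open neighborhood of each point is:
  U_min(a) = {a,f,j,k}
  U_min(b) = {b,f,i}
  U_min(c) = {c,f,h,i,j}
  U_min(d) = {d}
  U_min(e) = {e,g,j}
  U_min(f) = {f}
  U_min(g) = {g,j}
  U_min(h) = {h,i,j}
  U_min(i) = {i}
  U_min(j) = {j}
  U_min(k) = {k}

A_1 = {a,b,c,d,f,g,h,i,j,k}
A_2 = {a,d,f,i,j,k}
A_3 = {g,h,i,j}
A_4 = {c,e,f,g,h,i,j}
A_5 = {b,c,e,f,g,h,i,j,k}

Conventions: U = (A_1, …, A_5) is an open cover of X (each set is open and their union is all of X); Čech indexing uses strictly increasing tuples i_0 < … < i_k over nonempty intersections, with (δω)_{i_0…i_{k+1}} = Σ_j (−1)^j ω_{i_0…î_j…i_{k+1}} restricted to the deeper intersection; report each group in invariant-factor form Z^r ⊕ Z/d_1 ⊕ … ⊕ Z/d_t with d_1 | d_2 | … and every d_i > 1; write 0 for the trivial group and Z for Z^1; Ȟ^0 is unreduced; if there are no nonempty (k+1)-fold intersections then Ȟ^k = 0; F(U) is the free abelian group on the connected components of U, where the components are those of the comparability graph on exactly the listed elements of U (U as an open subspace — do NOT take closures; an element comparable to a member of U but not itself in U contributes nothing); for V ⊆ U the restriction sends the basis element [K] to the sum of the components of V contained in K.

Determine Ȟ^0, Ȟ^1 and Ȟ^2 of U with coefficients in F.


nerve simplices:
  A12={a,d,f,i,j,k} A13={g,h,i,j} A14={c,f,g,h,i,j} A15={b,c,f,g,h,i,j,k} A23={i,j} A24={f,i,j} A25={f,i,j,k} A34={g,h,i,j} A35={g,h,i,j} A45={c,e,f,g,h,i,j}
  A123={i,j} A124={f,i,j} A125={f,i,j,k} A134={g,h,i,j} A135={g,h,i,j} A145={c,f,g,h,i,j} A234={i,j} A235={i,j} A245={f,i,j} A345={g,h,i,j}
  A1234={i,j} A1235={i,j} A1245={f,i,j} A1345={g,h,i,j} A2345={i,j}
  A12345={i,j}
components per intersection:
  A1: {a,b,c,f,g,h,i,j,k} {d}
  A2: {a,f,j,k} {d} {i}
  A3: {g,h,i,j}
  A4: {c,e,f,g,h,i,j}
  A5: {b,c,e,f,g,h,i,j} {k}
  A12: {a,f,j,k} {d} {i}
  A13: {g,h,i,j}
  A14: {c,f,g,h,i,j}
  A15: {b,c,f,g,h,i,j} {k}
  A23: {i} {j}
  A24: {f} {i} {j}
  A25: {f} {i} {j} {k}
  A34: {g,h,i,j}
  A35: {g,h,i,j}
  A45: {c,e,f,g,h,i,j}
  A123: {i} {j}
  A124: {f} {i} {j}
  A125: {f} {i} {j} {k}
  A134: {g,h,i,j}
  A135: {g,h,i,j}
  A145: {c,f,g,h,i,j}
  A234: {i} {j}
  A235: {i} {j}
  A245: {f} {i} {j}
  A345: {g,h,i,j}
  A1234: {i} {j}
  A1235: {i} {j}
  A1245: {f} {i} {j}
  A1345: {g,h,i,j}
  A2345: {i} {j}
  A12345: {i} {j}
C dims 9,19,20,10; δ0: rk 7, SNF 1^7; δ1: rk 12, SNF 1^12; δ2: rk 8, SNF 1^8
degree 0: 9−7−0 = 2 → Ȟ^0 ≅ Z^2
degree 1: 19−12−7 = 0 → Ȟ^1 ≅ 0
degree 2: 20−8−12 = 0 → Ȟ^2 ≅ 0

Ȟ^0(U;F) ≅ Z^2, Ȟ^1(U;F) ≅ 0 and Ȟ^2(U;F) ≅ 0


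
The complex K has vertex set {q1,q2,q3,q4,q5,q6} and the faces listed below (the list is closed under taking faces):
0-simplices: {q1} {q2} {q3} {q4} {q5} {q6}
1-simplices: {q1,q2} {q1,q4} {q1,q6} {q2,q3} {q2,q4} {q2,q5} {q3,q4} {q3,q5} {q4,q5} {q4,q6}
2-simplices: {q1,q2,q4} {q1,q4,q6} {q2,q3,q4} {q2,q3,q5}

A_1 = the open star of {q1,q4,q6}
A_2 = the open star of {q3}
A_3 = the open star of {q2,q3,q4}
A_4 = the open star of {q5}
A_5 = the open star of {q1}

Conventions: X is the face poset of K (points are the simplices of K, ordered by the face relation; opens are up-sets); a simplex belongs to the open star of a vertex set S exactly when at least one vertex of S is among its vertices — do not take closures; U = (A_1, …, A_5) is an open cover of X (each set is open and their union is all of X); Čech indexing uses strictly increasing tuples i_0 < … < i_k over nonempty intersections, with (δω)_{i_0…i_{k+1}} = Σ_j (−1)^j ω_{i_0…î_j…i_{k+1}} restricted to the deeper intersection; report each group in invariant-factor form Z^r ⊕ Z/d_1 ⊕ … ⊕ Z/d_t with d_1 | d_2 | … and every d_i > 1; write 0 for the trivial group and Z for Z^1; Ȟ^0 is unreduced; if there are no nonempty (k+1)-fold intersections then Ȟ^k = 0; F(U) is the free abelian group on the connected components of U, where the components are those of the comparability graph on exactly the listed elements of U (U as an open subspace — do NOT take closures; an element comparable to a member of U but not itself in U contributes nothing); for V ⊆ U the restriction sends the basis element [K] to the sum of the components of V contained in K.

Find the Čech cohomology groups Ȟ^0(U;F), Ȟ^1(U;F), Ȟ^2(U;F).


Ȟ^0 ≅ Z,  Ȟ^1 ≅ Z,  Ȟ^2 ≅ 0

cover nerve:
  A1={{q1},{q4},{q6},{q1,q2},{q1,q4},{q1,q6},{q2,q4},{q3,q4},{q4,q5},{q4,q6},{q1,q2,q4},{q1,q4,q6},{q2,q3,q4}} A2={{q3},{q2,q3},{q3,q4},{q3,q5},{q2,q3,q4},{q2,q3,q5}} A3={{q2},{q3},{q4},{q1,q2},{q1,q4},{q2,q3},{q2,q4},{q2,q5},{q3,q4},{q3,q5},{q4,q5},{q4,q6},{q1,q2,q4},{q1,q4,q6},{q2,q3,q4},{q2,q3,q5}} A4={{q5},{q2,q5},{q3,q5},{q4,q5},{q2,q3,q5}} A5={{q1},{q1,q2},{q1,q4},{q1,q6},{q1,q2,q4},{q1,q4,q6}}
  A12={{q3,q4},{q2,q3,q4}} A13={{q4},{q1,q2},{q1,q4},{q2,q4},{q3,q4},{q4,q5},{q4,q6},{q1,q2,q4},{q1,q4,q6},{q2,q3,q4}} A14={{q4,q5}} A15={{q1},{q1,q2},{q1,q4},{q1,q6},{q1,q2,q4},{q1,q4,q6}} A23={{q3},{q2,q3},{q3,q4},{q3,q5},{q2,q3,q4},{q2,q3,q5}} A24={{q3,q5},{q2,q3,q5}} A34={{q2,q5},{q3,q5},{q4,q5},{q2,q3,q5}} A35={{q1,q2},{q1,q4},{q1,q2,q4},{q1,q4,q6}}
  A123={{q3,q4},{q2,q3,q4}} A134={{q4,q5}} A135={{q1,q2},{q1,q4},{q1,q2,q4},{q1,q4,q6}} A234={{q3,q5},{q2,q3,q5}}
components per intersection:
  A1: {{q1},{q4},{q6},{q1,q2},{q1,q4},{q1,q6},{q2,q4},{q3,q4},{q4,q5},{q4,q6},{q1,q2,q4},{q1,q4,q6},{q2,q3,q4}}
  A2: {{q3},{q2,q3},{q3,q4},{q3,q5},{q2,q3,q4},{q2,q3,q5}}
  A3: {{q2},{q3},{q4},{q1,q2},{q1,q4},{q2,q3},{q2,q4},{q2,q5},{q3,q4},{q3,q5},{q4,q5},{q4,q6},{q1,q2,q4},{q1,q4,q6},{q2,q3,q4},{q2,q3,q5}}
  A4: {{q5},{q2,q5},{q3,q5},{q4,q5},{q2,q3,q5}}
  A5: {{q1},{q1,q2},{q1,q4},{q1,q6},{q1,q2,q4},{q1,q4,q6}}
  A12: {{q3,q4},{q2,q3,q4}}
  A13: {{q4},{q1,q2},{q1,q4},{q2,q4},{q3,q4},{q4,q5},{q4,q6},{q1,q2,q4},{q1,q4,q6},{q2,q3,q4}}
  A14: {{q4,q5}}
  A15: {{q1},{q1,q2},{q1,q4},{q1,q6},{q1,q2,q4},{q1,q4,q6}}
  A23: {{q3},{q2,q3},{q3,q4},{q3,q5},{q2,q3,q4},{q2,q3,q5}}
  A24: {{q3,q5},{q2,q3,q5}}
  A34: {{q2,q5},{q3,q5},{q2,q3,q5}} {{q4,q5}}
  A35: {{q1,q2},{q1,q4},{q1,q2,q4},{q1,q4,q6}}
  A123: {{q3,q4},{q2,q3,q4}}
  A134: {{q4,q5}}
  A135: {{q1,q2},{q1,q4},{q1,q2,q4},{q1,q4,q6}}
  A234: {{q3,q5},{q2,q3,q5}}
C dims 5,9,4; δ0: rk 4, SNF 1^4; δ1: rk 4, SNF 1^4
Ȟ^0: (5−4)−0=1 ⇒ Z
Ȟ^1: (9−4)−4=1 ⇒ Z
Ȟ^2: (4−0)−4=0 ⇒ 0


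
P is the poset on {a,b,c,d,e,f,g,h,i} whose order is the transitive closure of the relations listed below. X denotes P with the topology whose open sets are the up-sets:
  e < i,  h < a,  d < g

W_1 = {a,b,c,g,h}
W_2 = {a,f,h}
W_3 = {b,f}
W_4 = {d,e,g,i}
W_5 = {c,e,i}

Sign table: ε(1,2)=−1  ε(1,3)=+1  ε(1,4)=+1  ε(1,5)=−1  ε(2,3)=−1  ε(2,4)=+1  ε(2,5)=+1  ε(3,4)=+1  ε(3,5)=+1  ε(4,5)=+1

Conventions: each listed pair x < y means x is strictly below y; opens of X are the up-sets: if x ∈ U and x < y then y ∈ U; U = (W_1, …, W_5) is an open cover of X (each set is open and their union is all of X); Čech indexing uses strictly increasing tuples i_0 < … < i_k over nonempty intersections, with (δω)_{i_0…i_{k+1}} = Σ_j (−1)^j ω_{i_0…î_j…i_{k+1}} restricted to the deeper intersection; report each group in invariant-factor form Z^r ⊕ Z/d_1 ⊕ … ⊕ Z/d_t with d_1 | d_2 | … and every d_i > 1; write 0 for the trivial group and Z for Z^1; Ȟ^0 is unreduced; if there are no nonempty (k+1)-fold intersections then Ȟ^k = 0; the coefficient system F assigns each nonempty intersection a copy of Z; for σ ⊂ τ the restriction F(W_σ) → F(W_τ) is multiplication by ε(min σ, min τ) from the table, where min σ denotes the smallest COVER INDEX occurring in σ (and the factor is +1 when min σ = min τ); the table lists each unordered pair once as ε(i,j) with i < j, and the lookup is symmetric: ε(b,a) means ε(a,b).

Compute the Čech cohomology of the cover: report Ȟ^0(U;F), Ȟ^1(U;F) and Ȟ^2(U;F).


nerve of the cover:
  W12={a,h} W13={b} W14={g} W15={c} W23={f} W45={e,i}
C dims 5,6; δ0: rk 5, SNF 1^4·2
Ȟ^0 = (5 − 5) − 0 = 0, so Ȟ^0 ≅ 0
Ȟ^1 = (6 − 0) − 5 = 1 plus torsion [2], so Ȟ^1 ≅ Z ⊕ Z/2
Ȟ^2 = (0 − 0) − 0 = 0, so Ȟ^2 ≅ 0

Ȟ^0(U;F) ≅ 0, Ȟ^1(U;F) ≅ Z ⊕ Z/2 and Ȟ^2(U;F) ≅ 0


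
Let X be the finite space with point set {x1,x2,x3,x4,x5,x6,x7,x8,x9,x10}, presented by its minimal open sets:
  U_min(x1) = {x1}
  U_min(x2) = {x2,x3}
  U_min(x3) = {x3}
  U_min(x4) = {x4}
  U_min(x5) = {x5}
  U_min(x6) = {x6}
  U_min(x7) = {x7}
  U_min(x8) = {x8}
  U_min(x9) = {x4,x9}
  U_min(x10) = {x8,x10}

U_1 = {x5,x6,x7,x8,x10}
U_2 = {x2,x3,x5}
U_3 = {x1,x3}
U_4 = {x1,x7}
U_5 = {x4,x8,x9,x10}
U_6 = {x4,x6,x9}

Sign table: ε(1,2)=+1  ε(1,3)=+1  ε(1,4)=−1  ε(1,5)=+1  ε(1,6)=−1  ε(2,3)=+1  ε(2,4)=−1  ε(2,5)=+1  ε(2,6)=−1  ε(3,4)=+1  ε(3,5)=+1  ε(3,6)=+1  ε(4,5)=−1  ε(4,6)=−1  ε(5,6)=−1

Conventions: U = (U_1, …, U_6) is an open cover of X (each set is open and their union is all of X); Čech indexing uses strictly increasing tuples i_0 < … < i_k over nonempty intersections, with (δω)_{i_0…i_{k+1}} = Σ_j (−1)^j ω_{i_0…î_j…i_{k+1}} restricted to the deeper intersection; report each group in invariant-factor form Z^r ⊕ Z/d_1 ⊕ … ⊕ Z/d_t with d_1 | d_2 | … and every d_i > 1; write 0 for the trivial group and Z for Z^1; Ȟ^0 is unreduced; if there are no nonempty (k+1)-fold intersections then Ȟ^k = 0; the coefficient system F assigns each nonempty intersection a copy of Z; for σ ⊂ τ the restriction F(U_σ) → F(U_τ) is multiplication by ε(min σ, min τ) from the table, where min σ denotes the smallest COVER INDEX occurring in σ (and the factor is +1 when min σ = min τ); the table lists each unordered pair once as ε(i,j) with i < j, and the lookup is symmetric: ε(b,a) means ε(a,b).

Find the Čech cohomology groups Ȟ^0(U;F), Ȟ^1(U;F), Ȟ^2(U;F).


nonempty intersections:
  U12={x5} U14={x7} U15={x8,x10} U16={x6} U23={x3} U34={x1} U56={x4,x9}
C dims 6,7; δ0: rk 6, SNF 1^5·2
Ȟ^0: (6−6)−0=0 ⇒ 0
Ȟ^1: (7−0)−6=1 plus torsion [2] ⇒ Z ⊕ Z/2
Ȟ^2: (0−0)−0=0 ⇒ 0

Ȟ^0(U;F) ≅ 0; Ȟ^1(U;F) ≅ Z ⊕ Z/2; Ȟ^2(U;F) ≅ 0


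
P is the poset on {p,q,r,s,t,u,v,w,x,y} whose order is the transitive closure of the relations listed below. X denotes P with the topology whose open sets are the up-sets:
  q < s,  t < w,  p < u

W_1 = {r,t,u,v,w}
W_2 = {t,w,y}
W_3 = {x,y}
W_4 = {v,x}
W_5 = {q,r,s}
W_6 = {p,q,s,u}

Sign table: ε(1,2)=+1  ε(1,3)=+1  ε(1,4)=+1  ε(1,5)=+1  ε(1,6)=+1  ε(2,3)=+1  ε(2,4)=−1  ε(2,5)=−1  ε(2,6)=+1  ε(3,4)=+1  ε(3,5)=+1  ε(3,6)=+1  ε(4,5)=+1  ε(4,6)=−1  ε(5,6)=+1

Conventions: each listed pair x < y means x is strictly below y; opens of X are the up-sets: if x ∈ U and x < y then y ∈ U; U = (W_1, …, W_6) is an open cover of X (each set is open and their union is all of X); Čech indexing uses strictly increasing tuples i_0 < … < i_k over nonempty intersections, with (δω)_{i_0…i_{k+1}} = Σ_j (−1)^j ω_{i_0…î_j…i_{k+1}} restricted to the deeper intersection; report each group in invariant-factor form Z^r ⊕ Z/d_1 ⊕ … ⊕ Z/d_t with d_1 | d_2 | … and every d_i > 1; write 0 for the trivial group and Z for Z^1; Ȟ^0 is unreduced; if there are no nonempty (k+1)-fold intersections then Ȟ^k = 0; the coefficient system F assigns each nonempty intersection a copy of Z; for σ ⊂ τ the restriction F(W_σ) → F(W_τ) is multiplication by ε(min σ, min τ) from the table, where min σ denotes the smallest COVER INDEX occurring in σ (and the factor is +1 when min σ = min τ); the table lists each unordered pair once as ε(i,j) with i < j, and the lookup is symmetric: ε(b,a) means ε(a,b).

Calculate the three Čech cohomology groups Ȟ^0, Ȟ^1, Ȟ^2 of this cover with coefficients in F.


nerve of the cover:
  W12={t,w} W14={v} W15={r} W16={u} W23={y} W34={x} W56={q,s}
C dims 6,7; δ0: rk 5, SNF 1^5
Ȟ^0 = (6 − 5) − 0 = 1, so Ȟ^0 ≅ Z
Ȟ^1 = (7 − 0) − 5 = 2, so Ȟ^1 ≅ Z^2
Ȟ^2 = (0 − 0) − 0 = 0, so Ȟ^2 ≅ 0

Ȟ^0 = Z,  Ȟ^1 = Z^2,  Ȟ^2 = 0


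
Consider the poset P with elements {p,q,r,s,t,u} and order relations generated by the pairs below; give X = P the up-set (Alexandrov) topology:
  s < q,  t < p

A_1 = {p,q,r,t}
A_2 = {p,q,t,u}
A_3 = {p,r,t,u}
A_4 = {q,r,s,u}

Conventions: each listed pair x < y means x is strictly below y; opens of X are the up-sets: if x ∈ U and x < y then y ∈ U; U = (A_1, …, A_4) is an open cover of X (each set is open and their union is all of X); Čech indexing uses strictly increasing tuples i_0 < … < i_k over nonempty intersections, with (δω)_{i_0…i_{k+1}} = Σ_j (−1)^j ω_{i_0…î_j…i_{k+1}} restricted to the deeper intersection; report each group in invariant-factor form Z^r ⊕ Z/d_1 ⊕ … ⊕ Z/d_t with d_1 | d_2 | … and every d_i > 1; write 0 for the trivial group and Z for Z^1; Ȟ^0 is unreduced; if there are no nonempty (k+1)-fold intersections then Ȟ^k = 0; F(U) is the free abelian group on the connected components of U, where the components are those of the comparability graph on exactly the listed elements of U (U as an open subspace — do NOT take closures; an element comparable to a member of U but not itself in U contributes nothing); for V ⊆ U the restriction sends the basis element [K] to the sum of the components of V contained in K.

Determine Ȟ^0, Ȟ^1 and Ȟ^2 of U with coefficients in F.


nerve simplices:
  A12={p,q,t} A13={p,r,t} A14={q,r} A23={p,t,u} A24={q,u} A34={r,u}
  A123={p,t} A124={q} A134={r} A234={u}
components per intersection:
  A1: {p,t} {q} {r}
  A2: {p,t} {q} {u}
  A3: {p,t} {r} {u}
  A4: {q,s} {r} {u}
  A12: {p,t} {q}
  A13: {p,t} {r}
  A14: {q} {r}
  A23: {p,t} {u}
  A24: {q} {u}
  A34: {r} {u}
  A123: {p,t}
  A124: {q}
  A134: {r}
  A234: {u}
C dims 12,12,4; δ0: rk 8, SNF 1^8; δ1: rk 4, SNF 1^4
degree 0: 12−8−0 = 4 → Ȟ^0 ≅ Z^4
degree 1: 12−4−8 = 0 → Ȟ^1 ≅ 0
degree 2: 4−0−4 = 0 → Ȟ^2 ≅ 0

Ȟ^0 ≅ Z^4; Ȟ^1 ≅ 0; Ȟ^2 ≅ 0


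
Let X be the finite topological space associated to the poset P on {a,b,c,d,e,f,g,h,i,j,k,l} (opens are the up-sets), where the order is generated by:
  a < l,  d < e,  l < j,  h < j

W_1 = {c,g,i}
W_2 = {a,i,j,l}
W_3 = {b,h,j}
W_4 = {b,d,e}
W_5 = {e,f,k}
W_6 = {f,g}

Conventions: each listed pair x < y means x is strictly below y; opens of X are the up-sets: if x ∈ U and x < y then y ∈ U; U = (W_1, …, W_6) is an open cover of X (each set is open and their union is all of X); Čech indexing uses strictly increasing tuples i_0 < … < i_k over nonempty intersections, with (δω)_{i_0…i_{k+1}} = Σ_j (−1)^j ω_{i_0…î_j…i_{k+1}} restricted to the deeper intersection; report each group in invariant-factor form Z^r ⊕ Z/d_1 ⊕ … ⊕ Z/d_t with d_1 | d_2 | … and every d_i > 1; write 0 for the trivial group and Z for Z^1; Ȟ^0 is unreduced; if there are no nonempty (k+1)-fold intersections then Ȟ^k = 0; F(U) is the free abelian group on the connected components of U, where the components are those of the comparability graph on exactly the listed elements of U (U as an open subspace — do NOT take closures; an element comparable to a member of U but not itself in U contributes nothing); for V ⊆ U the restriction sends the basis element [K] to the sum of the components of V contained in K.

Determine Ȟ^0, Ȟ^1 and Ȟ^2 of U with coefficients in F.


Ȟ^0(U;F) ≅ Z^8,  Ȟ^1(U;F) ≅ 0,  Ȟ^2(U;F) ≅ 0

nerve of the cover:
  W12={i} W16={g} W23={j} W34={b} W45={e} W56={f}
components per intersection:
  W1: {c} {g} {i}
  W2: {a,j,l} {i}
  W3: {b} {h,j}
  W4: {b} {d,e}
  W5: {e} {f} {k}
  W6: {f} {g}
  W12: {i}
  W16: {g}
  W23: {j}
  W34: {b}
  W45: {e}
  W56: {f}
C dims 14,6; δ0: rk 6, SNF 1^6
Ȟ^0 = (14 − 6) − 0 = 8, so Ȟ^0 ≅ Z^8
Ȟ^1 = (6 − 0) − 6 = 0, so Ȟ^1 ≅ 0
Ȟ^2 = (0 − 0) − 0 = 0, so Ȟ^2 ≅ 0


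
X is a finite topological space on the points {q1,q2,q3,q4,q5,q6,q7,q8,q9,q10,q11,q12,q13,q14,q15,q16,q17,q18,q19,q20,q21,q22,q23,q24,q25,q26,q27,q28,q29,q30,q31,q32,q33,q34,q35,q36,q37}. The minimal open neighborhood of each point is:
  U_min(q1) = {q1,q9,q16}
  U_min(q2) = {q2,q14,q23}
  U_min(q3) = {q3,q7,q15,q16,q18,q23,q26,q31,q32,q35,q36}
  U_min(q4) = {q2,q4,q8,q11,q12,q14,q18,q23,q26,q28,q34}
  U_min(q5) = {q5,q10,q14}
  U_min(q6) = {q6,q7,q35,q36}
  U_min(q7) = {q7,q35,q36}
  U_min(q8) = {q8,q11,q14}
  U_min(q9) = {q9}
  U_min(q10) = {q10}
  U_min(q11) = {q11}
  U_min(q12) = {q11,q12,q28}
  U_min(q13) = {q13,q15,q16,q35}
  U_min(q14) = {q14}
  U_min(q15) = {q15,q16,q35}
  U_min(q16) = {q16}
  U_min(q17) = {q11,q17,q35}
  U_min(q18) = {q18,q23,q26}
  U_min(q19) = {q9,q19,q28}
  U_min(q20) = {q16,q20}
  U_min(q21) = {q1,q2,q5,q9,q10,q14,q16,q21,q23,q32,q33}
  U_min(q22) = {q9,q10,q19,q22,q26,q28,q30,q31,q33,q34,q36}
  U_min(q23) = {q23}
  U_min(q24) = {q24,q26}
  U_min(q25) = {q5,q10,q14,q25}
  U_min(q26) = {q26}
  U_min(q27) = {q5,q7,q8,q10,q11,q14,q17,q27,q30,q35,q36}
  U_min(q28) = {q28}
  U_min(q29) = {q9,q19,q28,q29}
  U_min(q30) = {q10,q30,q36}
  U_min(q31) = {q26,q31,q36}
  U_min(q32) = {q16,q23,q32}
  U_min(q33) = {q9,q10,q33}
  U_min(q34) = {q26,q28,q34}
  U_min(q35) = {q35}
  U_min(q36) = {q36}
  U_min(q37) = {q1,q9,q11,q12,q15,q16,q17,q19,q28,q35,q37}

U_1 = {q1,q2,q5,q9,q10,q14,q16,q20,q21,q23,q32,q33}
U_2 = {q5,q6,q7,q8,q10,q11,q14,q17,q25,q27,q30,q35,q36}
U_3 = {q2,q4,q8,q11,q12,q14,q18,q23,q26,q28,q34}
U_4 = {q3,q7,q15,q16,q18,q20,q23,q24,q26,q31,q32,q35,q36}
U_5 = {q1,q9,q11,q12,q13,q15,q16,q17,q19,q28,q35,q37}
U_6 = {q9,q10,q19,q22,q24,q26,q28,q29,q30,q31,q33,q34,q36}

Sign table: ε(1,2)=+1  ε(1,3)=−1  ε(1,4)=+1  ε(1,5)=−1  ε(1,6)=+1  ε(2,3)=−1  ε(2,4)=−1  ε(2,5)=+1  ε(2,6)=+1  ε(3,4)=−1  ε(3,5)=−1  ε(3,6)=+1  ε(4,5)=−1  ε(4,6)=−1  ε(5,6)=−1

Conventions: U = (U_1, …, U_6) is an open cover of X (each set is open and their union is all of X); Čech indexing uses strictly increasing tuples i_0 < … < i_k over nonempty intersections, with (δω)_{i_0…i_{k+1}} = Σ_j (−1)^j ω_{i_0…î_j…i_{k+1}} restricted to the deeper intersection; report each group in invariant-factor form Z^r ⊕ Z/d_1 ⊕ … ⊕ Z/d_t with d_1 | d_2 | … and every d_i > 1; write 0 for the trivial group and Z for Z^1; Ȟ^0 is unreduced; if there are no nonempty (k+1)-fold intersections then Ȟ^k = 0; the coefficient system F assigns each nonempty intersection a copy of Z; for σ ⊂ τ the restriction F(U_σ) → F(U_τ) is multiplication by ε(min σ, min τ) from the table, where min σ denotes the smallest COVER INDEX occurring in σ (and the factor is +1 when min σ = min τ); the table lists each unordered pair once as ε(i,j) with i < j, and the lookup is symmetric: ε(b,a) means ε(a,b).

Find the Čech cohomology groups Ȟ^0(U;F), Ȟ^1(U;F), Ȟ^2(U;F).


nonempty overlaps:
  U12={q5,q10,q14} U13={q2,q14,q23} U14={q16,q20,q23,q32} U15={q1,q9,q16} U16={q9,q10,q33} U23={q8,q11,q14} U24={q7,q35,q36} U25={q11,q17,q35} U26={q10,q30,q36} U34={q18,q23,q26} U35={q11,q12,q28} U36={q26,q28,q34} U45={q15,q16,q35} U46={q24,q26,q31,q36} U56={q9,q19,q28}
  U123={q14} U126={q10} U134={q23} U145={q16} U156={q9} U235={q11} U245={q35} U246={q36} U346={q26} U356={q28}
C dims 6,15,10; δ0: rk 6, SNF 1^5·2; δ1: rk 9, SNF 1^9
degree 0: 6−6−0 = 0 → Ȟ^0 ≅ 0
degree 1: 15−9−6 = 0 plus torsion [2] → Ȟ^1 ≅ Z/2
degree 2: 10−0−9 = 1 → Ȟ^2 ≅ Z

Ȟ^0 ≅ 0; Ȟ^1 ≅ Z/2; Ȟ^2 ≅ Z


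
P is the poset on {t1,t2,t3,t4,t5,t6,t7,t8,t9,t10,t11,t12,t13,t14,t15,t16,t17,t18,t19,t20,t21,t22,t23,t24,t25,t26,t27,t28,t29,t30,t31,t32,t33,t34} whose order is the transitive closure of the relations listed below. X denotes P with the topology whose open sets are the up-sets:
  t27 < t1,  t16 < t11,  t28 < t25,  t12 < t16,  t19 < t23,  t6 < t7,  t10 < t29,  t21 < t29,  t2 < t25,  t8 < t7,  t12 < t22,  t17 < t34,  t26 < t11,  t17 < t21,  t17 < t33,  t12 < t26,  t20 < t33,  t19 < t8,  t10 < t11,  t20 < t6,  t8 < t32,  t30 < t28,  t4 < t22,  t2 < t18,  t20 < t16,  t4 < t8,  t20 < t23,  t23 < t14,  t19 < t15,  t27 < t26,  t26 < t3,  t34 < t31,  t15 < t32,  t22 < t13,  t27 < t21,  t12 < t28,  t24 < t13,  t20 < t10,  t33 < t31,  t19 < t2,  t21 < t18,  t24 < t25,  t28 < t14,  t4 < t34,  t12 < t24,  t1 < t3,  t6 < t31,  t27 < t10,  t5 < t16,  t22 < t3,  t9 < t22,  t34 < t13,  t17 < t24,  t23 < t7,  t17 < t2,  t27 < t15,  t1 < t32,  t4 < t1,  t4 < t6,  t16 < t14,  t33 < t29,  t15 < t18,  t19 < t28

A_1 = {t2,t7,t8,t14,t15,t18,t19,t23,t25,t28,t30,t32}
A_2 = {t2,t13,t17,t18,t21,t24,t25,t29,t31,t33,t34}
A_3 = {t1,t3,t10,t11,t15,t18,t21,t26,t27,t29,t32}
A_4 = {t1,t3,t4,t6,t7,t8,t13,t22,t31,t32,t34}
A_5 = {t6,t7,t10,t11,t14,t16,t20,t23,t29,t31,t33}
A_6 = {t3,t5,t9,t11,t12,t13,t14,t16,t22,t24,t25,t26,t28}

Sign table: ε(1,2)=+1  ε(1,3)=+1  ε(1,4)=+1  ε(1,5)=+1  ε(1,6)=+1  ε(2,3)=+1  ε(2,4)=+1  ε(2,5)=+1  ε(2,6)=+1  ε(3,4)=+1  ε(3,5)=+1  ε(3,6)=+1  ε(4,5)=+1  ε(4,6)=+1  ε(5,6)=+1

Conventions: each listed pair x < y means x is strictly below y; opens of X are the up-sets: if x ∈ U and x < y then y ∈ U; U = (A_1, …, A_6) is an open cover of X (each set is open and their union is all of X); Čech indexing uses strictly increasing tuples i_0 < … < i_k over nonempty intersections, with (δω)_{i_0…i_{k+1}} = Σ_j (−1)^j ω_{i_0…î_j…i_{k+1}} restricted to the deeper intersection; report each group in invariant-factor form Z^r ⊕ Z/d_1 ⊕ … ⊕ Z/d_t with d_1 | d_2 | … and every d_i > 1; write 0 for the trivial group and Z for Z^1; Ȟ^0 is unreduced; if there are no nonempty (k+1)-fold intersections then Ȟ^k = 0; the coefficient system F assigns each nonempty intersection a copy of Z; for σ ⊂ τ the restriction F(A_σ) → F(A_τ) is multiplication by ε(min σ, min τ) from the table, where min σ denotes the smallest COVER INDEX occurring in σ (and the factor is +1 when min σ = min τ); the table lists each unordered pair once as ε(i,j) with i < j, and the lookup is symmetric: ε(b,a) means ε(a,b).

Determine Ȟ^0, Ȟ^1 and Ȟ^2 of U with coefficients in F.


nonempty overlaps:
  A12={t2,t18,t25} A13={t15,t18,t32} A14={t7,t8,t32} A15={t7,t14,t23} A16={t14,t25,t28} A23={t18,t21,t29} A24={t13,t31,t34} A25={t29,t31,t33} A26={t13,t24,t25} A34={t1,t3,t32} A35={t10,t11,t29} A36={t3,t11,t26} A45={t6,t7,t31} A46={t3,t13,t22} A56={t11,t14,t16}
  A123={t18} A126={t25} A134={t32} A145={t7} A156={t14} A235={t29} A245={t31} A246={t13} A346={t3} A356={t11}
C dims 6,15,10; δ0: rk 5, SNF 1^5; δ1: rk 10, SNF 1^9·2
degree 0: 6−5−0 = 1 → Ȟ^0 ≅ Z
degree 1: 15−10−5 = 0 → Ȟ^1 ≅ 0
degree 2: 10−0−10 = 0 plus torsion [2] → Ȟ^2 ≅ Z/2

Ȟ^0 ≅ Z,  Ȟ^1 ≅ 0,  Ȟ^2 ≅ Z/2


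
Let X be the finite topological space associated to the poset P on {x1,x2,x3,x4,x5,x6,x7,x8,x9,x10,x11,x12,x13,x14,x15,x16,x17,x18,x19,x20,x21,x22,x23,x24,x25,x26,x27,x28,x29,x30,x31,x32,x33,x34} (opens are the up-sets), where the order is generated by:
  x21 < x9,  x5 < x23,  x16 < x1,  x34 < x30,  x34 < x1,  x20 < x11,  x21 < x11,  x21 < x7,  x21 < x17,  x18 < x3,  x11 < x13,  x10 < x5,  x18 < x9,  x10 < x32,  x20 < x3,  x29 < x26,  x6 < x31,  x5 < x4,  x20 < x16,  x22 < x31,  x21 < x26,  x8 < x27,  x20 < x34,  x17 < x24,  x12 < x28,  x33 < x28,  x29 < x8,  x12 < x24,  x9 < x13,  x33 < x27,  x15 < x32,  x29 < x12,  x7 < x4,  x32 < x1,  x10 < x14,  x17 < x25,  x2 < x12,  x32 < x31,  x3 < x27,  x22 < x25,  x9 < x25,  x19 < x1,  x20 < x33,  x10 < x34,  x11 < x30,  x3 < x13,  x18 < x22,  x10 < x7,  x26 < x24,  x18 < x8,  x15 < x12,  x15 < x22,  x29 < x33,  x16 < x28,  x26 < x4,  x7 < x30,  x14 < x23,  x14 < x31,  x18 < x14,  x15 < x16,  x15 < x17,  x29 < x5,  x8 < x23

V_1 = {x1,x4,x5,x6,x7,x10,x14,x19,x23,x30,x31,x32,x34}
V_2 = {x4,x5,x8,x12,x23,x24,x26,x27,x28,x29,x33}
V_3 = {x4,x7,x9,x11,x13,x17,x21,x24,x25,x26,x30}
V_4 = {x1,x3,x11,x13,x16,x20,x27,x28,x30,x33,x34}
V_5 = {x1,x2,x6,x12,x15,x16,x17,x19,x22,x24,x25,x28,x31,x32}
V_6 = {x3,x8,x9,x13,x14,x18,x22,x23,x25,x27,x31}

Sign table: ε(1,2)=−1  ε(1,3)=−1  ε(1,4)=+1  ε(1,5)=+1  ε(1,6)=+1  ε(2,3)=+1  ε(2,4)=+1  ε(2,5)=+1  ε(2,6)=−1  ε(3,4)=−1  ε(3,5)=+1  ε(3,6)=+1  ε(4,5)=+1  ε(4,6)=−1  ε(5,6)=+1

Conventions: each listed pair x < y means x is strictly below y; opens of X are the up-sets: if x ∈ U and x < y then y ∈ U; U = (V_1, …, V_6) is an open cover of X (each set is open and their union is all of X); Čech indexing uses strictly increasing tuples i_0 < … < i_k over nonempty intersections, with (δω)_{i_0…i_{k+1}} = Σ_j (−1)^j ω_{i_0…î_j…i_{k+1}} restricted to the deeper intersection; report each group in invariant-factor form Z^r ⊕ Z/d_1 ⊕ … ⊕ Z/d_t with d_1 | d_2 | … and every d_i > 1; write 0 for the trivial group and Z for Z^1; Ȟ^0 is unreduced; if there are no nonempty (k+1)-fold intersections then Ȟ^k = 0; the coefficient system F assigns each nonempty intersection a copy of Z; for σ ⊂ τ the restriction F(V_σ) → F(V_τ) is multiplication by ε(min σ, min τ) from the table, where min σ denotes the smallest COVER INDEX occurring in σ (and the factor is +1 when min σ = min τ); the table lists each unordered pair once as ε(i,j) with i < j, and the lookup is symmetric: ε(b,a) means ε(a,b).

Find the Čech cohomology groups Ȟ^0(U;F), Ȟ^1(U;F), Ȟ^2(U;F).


Ȟ^0(U;F) ≅ 0, Ȟ^1(U;F) ≅ Z/2, Ȟ^2(U;F) ≅ Z

nonempty intersections:
  V12={x4,x5,x23} V13={x4,x7,x30} V14={x1,x30,x34} V15={x1,x6,x19,x31,x32} V16={x14,x23,x31} V23={x4,x24,x26} V24={x27,x28,x33} V25={x12,x24,x28} V26={x8,x23,x27} V34={x11,x13,x30} V35={x17,x24,x25} V36={x9,x13,x25} V45={x1,x16,x28} V46={x3,x13,x27} V56={x22,x25,x31}
  V123={x4} V126={x23} V134={x30} V145={x1} V156={x31} V235={x24} V245={x28} V246={x27} V346={x13} V356={x25}
C dims 6,15,10; δ0: rk 6, SNF 1^5·2; δ1: rk 9, SNF 1^9
Ȟ^0: (6−6)−0=0 ⇒ 0
Ȟ^1: (15−9)−6=0 plus torsion [2] ⇒ Z/2
Ȟ^2: (10−0)−9=1 ⇒ Z


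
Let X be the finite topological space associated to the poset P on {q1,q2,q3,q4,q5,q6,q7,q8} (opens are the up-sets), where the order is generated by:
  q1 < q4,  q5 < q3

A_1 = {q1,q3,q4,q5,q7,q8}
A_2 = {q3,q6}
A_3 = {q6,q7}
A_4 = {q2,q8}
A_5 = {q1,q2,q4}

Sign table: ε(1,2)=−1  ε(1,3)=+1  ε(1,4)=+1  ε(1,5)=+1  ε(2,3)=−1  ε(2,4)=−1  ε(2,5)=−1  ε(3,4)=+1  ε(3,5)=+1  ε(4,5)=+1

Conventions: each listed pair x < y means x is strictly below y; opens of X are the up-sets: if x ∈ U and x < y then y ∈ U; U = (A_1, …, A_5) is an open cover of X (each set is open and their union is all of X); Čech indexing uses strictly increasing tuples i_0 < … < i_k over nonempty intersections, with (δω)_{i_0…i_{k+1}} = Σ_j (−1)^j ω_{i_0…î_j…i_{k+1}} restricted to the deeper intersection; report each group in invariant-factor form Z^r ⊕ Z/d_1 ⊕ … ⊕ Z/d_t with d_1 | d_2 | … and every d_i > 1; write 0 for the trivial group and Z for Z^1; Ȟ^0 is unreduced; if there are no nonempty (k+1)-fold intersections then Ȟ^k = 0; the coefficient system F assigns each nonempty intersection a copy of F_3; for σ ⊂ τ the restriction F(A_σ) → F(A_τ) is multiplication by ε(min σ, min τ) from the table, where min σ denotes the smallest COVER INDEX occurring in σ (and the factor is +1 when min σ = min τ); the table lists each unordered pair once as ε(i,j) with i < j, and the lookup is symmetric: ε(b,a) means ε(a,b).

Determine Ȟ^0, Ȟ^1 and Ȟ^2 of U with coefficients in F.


Ȟ^0(U;F) ≅ Z/3,  Ȟ^1(U;F) ≅ Z/3 ⊕ Z/3,  Ȟ^2(U;F) ≅ 0

nonempty intersections:
  A12={q3} A13={q7} A14={q8} A15={q1,q4} A23={q6} A45={q2}
C dims 5,6; δ0: rk_F3 4
Ȟ^0: (5−4)−0=1 ⇒ Z/3
Ȟ^1: (6−0)−4=2 ⇒ Z/3 ⊕ Z/3
Ȟ^2: (0−0)−0=0 ⇒ 0


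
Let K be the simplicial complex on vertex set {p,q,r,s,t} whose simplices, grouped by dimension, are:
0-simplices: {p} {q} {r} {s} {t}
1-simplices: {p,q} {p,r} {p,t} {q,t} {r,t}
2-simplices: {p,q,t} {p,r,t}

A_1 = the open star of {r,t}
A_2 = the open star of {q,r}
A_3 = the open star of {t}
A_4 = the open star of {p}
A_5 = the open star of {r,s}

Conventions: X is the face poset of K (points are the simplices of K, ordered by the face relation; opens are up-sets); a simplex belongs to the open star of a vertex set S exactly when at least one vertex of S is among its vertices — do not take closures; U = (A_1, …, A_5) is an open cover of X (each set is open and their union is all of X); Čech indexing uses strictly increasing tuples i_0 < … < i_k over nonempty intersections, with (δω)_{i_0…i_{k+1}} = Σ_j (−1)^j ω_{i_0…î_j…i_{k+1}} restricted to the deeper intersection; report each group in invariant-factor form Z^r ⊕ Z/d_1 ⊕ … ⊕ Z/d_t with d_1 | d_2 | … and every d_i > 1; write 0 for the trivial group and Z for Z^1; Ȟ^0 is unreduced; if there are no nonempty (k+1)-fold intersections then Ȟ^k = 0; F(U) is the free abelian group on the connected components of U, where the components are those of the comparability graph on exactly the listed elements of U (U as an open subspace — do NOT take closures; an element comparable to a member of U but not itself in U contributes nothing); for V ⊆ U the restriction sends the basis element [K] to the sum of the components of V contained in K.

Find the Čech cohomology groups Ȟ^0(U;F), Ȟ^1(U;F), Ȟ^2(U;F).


Ȟ^0(U;F) ≅ Z^2,  Ȟ^1(U;F) ≅ 0,  Ȟ^2(U;F) ≅ 0

cover nerve:
  A1={{r},{t},{p,r},{p,t},{q,t},{r,t},{p,q,t},{p,r,t}} A2={{q},{r},{p,q},{p,r},{q,t},{r,t},{p,q,t},{p,r,t}} A3={{t},{p,t},{q,t},{r,t},{p,q,t},{p,r,t}} A4={{p},{p,q},{p,r},{p,t},{p,q,t},{p,r,t}} A5={{r},{s},{p,r},{r,t},{p,r,t}}
  A12={{r},{p,r},{q,t},{r,t},{p,q,t},{p,r,t}} A13={{t},{p,t},{q,t},{r,t},{p,q,t},{p,r,t}} A14={{p,r},{p,t},{p,q,t},{p,r,t}} A15={{r},{p,r},{r,t},{p,r,t}} A23={{q,t},{r,t},{p,q,t},{p,r,t}} A24={{p,q},{p,r},{p,q,t},{p,r,t}} A25={{r},{p,r},{r,t},{p,r,t}} A34={{p,t},{p,q,t},{p,r,t}} A35={{r,t},{p,r,t}} A45={{p,r},{p,r,t}}
  A123={{q,t},{r,t},{p,q,t},{p,r,t}} A124={{p,r},{p,q,t},{p,r,t}} A125={{r},{p,r},{r,t},{p,r,t}} A134={{p,t},{p,q,t},{p,r,t}} A135={{r,t},{p,r,t}} A145={{p,r},{p,r,t}} A234={{p,q,t},{p,r,t}} A235={{r,t},{p,r,t}} A245={{p,r},{p,r,t}} A345={{p,r,t}}
  A1234={{p,q,t},{p,r,t}} A1235={{r,t},{p,r,t}} A1245={{p,r},{p,r,t}} A1345={{p,r,t}} A2345={{p,r,t}}
  A12345={{p,r,t}}
components per intersection:
  A1: {{r},{t},{p,r},{p,t},{q,t},{r,t},{p,q,t},{p,r,t}}
  A2: {{q},{p,q},{q,t},{p,q,t}} {{r},{p,r},{r,t},{p,r,t}}
  A3: {{t},{p,t},{q,t},{r,t},{p,q,t},{p,r,t}}
  A4: {{p},{p,q},{p,r},{p,t},{p,q,t},{p,r,t}}
  A5: {{r},{p,r},{r,t},{p,r,t}} {{s}}
  A12: {{r},{p,r},{r,t},{p,r,t}} {{q,t},{p,q,t}}
  A13: {{t},{p,t},{q,t},{r,t},{p,q,t},{p,r,t}}
  A14: {{p,r},{p,t},{p,q,t},{p,r,t}}
  A15: {{r},{p,r},{r,t},{p,r,t}}
  A23: {{q,t},{p,q,t}} {{r,t},{p,r,t}}
  A24: {{p,q},{p,q,t}} {{p,r},{p,r,t}}
  A25: {{r},{p,r},{r,t},{p,r,t}}
  A34: {{p,t},{p,q,t},{p,r,t}}
  A35: {{r,t},{p,r,t}}
  A45: {{p,r},{p,r,t}}
  A123: {{q,t},{p,q,t}} {{r,t},{p,r,t}}
  A124: {{p,r},{p,r,t}} {{p,q,t}}
  A125: {{r},{p,r},{r,t},{p,r,t}}
  A134: {{p,t},{p,q,t},{p,r,t}}
  A135: {{r,t},{p,r,t}}
  A145: {{p,r},{p,r,t}}
  A234: {{p,q,t}} {{p,r,t}}
  A235: {{r,t},{p,r,t}}
  A245: {{p,r},{p,r,t}}
  A345: {{p,r,t}}
  A1234: {{p,q,t}} {{p,r,t}}
  A1235: {{r,t},{p,r,t}}
  A1245: {{p,r},{p,r,t}}
  A1345: {{p,r,t}}
  A2345: {{p,r,t}}
  A12345: {{p,r,t}}
C dims 7,13,13,6; δ0: rk 5, SNF 1^5; δ1: rk 8, SNF 1^8; δ2: rk 5, SNF 1^5
Ȟ^0: (7−5)−0=2 ⇒ Z^2
Ȟ^1: (13−8)−5=0 ⇒ 0
Ȟ^2: (13−5)−8=0 ⇒ 0


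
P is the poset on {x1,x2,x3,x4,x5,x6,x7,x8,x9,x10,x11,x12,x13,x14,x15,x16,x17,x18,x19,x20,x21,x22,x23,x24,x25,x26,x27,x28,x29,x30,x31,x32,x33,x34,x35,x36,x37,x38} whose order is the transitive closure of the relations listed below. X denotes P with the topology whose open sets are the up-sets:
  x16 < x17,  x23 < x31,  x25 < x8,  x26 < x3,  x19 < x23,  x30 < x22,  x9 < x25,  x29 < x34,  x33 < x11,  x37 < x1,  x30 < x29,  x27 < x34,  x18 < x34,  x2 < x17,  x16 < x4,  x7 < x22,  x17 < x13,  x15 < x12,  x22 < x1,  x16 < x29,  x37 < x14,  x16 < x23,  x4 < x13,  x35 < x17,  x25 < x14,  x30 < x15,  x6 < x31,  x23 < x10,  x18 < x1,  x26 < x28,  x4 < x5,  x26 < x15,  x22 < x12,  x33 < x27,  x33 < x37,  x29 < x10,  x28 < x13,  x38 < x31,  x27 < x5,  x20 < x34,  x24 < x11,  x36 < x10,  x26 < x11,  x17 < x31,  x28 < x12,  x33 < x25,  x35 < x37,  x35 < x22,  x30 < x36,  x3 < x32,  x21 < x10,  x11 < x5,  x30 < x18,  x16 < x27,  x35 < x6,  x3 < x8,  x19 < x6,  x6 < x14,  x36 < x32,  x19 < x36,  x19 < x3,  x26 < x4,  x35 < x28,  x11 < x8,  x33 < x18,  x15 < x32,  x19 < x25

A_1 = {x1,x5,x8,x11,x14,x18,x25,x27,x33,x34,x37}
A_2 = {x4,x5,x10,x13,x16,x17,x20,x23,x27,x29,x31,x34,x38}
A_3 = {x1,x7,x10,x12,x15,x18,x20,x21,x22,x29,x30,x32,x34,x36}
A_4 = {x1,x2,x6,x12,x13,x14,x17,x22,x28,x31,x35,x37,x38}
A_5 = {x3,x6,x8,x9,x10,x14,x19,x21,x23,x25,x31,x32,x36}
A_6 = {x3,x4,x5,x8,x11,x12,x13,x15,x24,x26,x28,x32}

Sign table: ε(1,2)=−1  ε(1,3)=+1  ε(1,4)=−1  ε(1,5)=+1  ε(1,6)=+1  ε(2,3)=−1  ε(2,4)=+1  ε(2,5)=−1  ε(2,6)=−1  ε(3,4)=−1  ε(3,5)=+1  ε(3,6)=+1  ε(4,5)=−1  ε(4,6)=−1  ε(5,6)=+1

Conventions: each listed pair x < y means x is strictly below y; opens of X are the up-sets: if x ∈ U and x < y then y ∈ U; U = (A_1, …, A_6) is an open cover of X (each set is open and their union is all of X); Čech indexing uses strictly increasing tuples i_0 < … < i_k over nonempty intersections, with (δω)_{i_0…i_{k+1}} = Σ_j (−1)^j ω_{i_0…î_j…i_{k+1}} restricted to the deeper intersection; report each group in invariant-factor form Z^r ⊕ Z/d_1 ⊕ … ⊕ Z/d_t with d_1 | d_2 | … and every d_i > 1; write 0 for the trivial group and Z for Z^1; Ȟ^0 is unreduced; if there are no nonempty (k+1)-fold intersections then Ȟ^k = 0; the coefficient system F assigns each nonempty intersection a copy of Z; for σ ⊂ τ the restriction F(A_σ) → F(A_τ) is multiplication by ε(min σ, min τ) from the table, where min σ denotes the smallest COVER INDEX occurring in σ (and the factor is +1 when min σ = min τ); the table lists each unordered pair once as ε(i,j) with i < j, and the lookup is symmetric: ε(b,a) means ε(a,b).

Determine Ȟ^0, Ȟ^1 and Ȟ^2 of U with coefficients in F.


Ȟ^0 ≅ Z, Ȟ^1 ≅ 0 and Ȟ^2 ≅ Z/2

intersection data:
  A12={x5,x27,x34} A13={x1,x18,x34} A14={x1,x14,x37} A15={x8,x14,x25} A16={x5,x8,x11} A23={x10,x20,x29,x34} A24={x13,x17,x31,x38} A25={x10,x23,x31} A26={x4,x5,x13} A34={x1,x12,x22} A35={x10,x21,x32,x36} A36={x12,x15,x32} A45={x6,x14,x31} A46={x12,x13,x28} A56={x3,x8,x32}
  A123={x34} A126={x5} A134={x1} A145={x14} A156={x8} A235={x10} A245={x31} A246={x13} A346={x12} A356={x32}
C dims 6,15,10; δ0: rk 5, SNF 1^5; δ1: rk 10, SNF 1^9·2
Ȟ^0 = (6 − 5) − 0 = 1, so Ȟ^0 ≅ Z
Ȟ^1 = (15 − 10) − 5 = 0, so Ȟ^1 ≅ 0
Ȟ^2 = (10 − 0) − 10 = 0 plus torsion [2], so Ȟ^2 ≅ Z/2


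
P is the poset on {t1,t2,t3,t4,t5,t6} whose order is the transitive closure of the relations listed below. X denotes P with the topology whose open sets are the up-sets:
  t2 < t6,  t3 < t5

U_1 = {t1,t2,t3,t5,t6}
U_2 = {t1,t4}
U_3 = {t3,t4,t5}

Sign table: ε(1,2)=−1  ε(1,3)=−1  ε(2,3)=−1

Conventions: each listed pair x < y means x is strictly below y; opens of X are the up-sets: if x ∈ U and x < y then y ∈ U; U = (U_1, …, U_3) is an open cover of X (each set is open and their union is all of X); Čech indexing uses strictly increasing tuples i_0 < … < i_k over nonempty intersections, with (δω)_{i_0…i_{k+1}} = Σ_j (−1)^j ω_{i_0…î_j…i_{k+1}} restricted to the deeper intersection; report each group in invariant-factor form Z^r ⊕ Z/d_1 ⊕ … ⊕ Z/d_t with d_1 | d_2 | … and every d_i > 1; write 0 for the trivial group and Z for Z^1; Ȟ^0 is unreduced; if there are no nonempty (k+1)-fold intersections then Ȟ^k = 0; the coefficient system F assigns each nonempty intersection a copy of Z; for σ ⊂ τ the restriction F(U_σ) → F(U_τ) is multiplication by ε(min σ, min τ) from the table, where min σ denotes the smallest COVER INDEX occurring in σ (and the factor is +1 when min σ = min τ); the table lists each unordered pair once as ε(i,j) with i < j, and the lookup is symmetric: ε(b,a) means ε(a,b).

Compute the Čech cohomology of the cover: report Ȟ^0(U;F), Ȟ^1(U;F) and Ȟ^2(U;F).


nonempty overlaps:
  U12={t1} U13={t3,t5} U23={t4}
C dims 3,3; δ0: rk 3, SNF 1^2·2
degree 0: 3−3−0 = 0 → Ȟ^0 ≅ 0
degree 1: 3−0−3 = 0 plus torsion [2] → Ȟ^1 ≅ Z/2
degree 2: 0−0−0 = 0 → Ȟ^2 ≅ 0

Ȟ^0(U;F) ≅ 0, Ȟ^1(U;F) ≅ Z/2, Ȟ^2(U;F) ≅ 0


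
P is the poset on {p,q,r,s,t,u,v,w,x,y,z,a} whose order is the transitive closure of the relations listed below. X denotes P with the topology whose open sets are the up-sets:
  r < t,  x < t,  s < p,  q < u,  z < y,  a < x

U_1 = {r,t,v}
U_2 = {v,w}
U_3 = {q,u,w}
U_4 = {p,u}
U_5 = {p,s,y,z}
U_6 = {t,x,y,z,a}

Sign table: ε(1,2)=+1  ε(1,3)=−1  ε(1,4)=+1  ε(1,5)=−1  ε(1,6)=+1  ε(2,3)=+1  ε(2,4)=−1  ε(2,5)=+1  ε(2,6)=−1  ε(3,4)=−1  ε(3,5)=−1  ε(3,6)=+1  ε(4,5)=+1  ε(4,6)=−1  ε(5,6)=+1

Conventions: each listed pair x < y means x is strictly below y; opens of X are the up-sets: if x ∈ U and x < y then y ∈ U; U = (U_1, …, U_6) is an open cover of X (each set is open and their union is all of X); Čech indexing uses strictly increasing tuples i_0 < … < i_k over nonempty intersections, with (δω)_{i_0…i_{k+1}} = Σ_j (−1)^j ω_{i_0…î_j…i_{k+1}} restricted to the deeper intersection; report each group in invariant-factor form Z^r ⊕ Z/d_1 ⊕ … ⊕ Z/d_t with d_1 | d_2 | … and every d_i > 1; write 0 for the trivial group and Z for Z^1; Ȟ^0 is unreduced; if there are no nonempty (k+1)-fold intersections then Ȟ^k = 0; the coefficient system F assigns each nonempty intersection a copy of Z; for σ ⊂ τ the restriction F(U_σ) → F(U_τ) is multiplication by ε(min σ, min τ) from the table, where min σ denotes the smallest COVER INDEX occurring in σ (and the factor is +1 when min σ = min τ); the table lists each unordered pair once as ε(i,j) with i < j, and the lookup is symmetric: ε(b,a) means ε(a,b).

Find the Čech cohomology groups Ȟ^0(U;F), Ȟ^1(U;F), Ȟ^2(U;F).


Ȟ^0 ≅ 0, Ȟ^1 ≅ Z/2 and Ȟ^2 ≅ 0

nerve simplices:
  U12={v} U16={t} U23={w} U34={u} U45={p} U56={y,z}
C dims 6,6; δ0: rk 6, SNF 1^5·2
degree 0: 6−6−0 = 0 → Ȟ^0 ≅ 0
degree 1: 6−0−6 = 0 plus torsion [2] → Ȟ^1 ≅ Z/2
degree 2: 0−0−0 = 0 → Ȟ^2 ≅ 0


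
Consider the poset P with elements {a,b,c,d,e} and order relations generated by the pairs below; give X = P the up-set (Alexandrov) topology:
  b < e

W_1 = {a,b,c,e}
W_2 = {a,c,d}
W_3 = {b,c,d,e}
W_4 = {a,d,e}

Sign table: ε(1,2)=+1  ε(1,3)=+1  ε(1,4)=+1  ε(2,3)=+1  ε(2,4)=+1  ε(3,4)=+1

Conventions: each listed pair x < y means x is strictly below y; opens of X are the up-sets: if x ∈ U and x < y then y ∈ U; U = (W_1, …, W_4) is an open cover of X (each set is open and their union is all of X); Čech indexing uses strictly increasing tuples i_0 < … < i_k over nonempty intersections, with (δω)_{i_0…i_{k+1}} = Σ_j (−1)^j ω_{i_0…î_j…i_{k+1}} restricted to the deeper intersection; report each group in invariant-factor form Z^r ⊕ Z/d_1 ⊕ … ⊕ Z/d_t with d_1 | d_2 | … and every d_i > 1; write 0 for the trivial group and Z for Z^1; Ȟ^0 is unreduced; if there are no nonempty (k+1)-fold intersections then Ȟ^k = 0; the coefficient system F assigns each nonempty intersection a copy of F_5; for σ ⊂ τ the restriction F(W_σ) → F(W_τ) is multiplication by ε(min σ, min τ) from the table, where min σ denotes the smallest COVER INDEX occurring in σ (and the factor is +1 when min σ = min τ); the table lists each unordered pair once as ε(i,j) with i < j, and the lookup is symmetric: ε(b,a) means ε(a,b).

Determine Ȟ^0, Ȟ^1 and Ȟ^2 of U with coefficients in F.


nonempty overlaps:
  W12={a,c} W13={b,c,e} W14={a,e} W23={c,d} W24={a,d} W34={d,e}
  W123={c} W124={a} W134={e} W234={d}
C dims 4,6,4; δ0: rk_F5 3; δ1: rk_F5 3
degree 0: 4−3−0 = 1 → Ȟ^0 ≅ Z/5
degree 1: 6−3−3 = 0 → Ȟ^1 ≅ 0
degree 2: 4−0−3 = 1 → Ȟ^2 ≅ Z/5

Ȟ^0 ≅ Z/5; Ȟ^1 ≅ 0; Ȟ^2 ≅ Z/5


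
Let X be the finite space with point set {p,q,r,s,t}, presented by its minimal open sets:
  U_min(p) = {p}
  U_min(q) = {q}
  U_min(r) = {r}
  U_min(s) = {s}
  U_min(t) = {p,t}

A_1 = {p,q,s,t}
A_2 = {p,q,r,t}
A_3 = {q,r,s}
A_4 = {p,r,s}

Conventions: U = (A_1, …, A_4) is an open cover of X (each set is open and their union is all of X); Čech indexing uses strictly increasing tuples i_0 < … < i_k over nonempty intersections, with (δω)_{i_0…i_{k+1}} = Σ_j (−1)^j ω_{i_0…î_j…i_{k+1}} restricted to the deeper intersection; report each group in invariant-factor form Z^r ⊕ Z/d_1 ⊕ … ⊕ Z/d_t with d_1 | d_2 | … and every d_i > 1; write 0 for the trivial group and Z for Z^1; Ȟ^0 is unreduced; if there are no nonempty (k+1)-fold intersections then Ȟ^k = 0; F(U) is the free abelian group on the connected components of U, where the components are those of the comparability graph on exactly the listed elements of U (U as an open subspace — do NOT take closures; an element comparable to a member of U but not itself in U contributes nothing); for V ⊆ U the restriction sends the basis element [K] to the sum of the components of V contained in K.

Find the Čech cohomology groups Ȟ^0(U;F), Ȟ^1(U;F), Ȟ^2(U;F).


Ȟ^0 = Z^4, Ȟ^1 = 0 and Ȟ^2 = 0

nonempty overlaps:
  A12={p,q,t} A13={q,s} A14={p,s} A23={q,r} A24={p,r} A34={r,s}
  A123={q} A124={p} A134={s} A234={r}
components per intersection:
  A1: {p,t} {q} {s}
  A2: {p,t} {q} {r}
  A3: {q} {r} {s}
  A4: {p} {r} {s}
  A12: {p,t} {q}
  A13: {q} {s}
  A14: {p} {s}
  A23: {q} {r}
  A24: {p} {r}
  A34: {r} {s}
  A123: {q}
  A124: {p}
  A134: {s}
  A234: {r}
C dims 12,12,4; δ0: rk 8, SNF 1^8; δ1: rk 4, SNF 1^4
degree 0: 12−8−0 = 4 → Ȟ^0 ≅ Z^4
degree 1: 12−4−8 = 0 → Ȟ^1 ≅ 0
degree 2: 4−0−4 = 0 → Ȟ^2 ≅ 0
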